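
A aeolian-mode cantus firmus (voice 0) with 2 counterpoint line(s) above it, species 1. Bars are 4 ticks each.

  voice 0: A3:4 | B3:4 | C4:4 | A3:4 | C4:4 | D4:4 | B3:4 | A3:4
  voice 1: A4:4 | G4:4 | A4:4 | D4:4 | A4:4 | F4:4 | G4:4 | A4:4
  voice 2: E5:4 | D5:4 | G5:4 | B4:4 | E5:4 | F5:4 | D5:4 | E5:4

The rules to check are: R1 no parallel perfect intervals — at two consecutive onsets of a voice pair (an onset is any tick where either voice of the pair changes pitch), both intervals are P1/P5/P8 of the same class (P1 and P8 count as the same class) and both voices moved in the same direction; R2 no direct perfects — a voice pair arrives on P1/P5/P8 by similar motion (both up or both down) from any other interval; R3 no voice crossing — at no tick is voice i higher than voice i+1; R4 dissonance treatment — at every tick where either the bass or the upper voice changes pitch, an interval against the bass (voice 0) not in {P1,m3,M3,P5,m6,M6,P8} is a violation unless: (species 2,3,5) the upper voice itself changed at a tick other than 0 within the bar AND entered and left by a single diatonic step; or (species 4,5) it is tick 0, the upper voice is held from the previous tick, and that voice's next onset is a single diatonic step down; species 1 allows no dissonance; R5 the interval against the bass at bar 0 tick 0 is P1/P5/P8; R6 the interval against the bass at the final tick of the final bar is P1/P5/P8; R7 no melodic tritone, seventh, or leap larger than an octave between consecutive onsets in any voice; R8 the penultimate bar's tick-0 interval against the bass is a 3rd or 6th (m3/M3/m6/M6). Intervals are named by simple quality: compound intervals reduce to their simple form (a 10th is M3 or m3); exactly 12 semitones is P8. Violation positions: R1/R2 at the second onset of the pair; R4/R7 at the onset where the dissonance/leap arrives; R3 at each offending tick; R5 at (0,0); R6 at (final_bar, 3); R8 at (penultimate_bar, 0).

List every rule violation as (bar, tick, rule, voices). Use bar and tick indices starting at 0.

(1, 0, R1, (1, 2))
(2, 0, R2, (0, 2))
(3, 0, R4, (0, 1))
(3, 0, R4, (0, 2))
(4, 0, R2, (1, 2))
(7, 0, R1, (1, 2))

bar 0: v0=A3 v1=A4 v2=E5 downbeat P5
bar 1: v0=B3 v1=G4 v2=D5 downbeat m3
bar 2: v0=C4 v1=A4 v2=G5 downbeat P5
bar 3: v0=A3 v1=D4 v2=B4 downbeat M2
bar 4: v0=C4 v1=A4 v2=E5 downbeat M3
bar 5: v0=D4 v1=F4 v2=F5 downbeat m3
bar 6: v0=B3 v1=G4 v2=D5 downbeat m3
bar 7: v0=A3 v1=A4 v2=E5 downbeat P5
  -> R1 @ bar 1 tick 0 v(1, 2): A4/E5 P5 -> G4/D5 P5 similar
  -> R2 @ bar 2 tick 0 v(0, 2): B3/D5 m3 -> C4/G5 P5 similar
  -> R4 @ bar 3 tick 0 v(0, 1): A3/D4 P4 untreated
  -> R4 @ bar 3 tick 0 v(0, 2): A3/B4 M2 untreated
  -> R2 @ bar 4 tick 0 v(1, 2): D4/B4 M6 -> A4/E5 P5 similar
  -> R1 @ bar 7 tick 0 v(1, 2): G4/D5 P5 -> A4/E5 P5 similar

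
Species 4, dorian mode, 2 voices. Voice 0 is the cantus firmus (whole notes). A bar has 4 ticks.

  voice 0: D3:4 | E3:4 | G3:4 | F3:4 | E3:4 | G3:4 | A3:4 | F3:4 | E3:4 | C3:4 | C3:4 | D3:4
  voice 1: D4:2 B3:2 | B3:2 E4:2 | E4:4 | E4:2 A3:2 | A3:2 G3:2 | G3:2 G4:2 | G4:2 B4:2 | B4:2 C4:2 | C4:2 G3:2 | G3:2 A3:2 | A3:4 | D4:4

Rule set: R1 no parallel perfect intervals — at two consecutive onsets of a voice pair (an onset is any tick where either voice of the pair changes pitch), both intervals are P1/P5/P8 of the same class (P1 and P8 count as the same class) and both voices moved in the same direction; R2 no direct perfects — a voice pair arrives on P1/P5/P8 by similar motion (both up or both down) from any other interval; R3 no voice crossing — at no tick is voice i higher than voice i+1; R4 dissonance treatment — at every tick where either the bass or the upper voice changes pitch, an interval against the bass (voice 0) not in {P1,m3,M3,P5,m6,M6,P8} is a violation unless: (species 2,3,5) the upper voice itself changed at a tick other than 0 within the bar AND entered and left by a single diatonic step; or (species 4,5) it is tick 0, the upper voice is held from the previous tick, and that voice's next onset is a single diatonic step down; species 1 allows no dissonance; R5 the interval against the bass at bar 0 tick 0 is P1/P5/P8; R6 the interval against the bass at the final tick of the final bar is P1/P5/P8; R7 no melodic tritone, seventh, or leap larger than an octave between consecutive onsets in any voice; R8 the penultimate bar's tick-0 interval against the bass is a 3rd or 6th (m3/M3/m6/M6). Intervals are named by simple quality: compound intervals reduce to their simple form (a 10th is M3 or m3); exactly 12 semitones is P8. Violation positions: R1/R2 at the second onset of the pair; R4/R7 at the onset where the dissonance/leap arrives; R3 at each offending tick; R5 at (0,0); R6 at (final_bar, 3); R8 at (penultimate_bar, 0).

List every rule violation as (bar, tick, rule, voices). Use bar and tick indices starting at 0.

(3, 0, R4, (0, 1))
(6, 0, R4, (0, 1))
(6, 2, R4, (0, 1))
(7, 0, R4, (0, 1))
(7, 2, R7, (1,))
(11, 0, R2, (0, 1))

bar 0: v0=D3 v1=D4 downbeat P8
bar 1: v0=E3 v1=B3 downbeat P5
bar 2: v0=G3 v1=E4 downbeat M6
bar 3: v0=F3 v1=E4 downbeat M7
bar 4: v0=E3 v1=A3 downbeat P4
bar 5: v0=G3 v1=G3 downbeat P1
bar 6: v0=A3 v1=G4 downbeat m7
bar 7: v0=F3 v1=B4 downbeat TT
bar 8: v0=E3 v1=C4 downbeat m6
bar 9: v0=C3 v1=G3 downbeat P5
bar 10: v0=C3 v1=A3 downbeat M6
bar 11: v0=D3 v1=D4 downbeat P8
  -> R4 @ bar 3 tick 0 v(0, 1): F3/E4 M7 untreated
  -> R4 @ bar 6 tick 0 v(0, 1): A3/G4 m7 untreated
  -> R4 @ bar 6 tick 2 v(0, 1): A3/B4 M2 untreated
  -> R4 @ bar 7 tick 0 v(0, 1): F3/B4 TT untreated
  -> R7 @ bar 7 tick 2 v(1,): B4->C4 leap 11st
  -> R2 @ bar 11 tick 0 v(0, 1): C3/A3 M6 -> D3/D4 P8 similar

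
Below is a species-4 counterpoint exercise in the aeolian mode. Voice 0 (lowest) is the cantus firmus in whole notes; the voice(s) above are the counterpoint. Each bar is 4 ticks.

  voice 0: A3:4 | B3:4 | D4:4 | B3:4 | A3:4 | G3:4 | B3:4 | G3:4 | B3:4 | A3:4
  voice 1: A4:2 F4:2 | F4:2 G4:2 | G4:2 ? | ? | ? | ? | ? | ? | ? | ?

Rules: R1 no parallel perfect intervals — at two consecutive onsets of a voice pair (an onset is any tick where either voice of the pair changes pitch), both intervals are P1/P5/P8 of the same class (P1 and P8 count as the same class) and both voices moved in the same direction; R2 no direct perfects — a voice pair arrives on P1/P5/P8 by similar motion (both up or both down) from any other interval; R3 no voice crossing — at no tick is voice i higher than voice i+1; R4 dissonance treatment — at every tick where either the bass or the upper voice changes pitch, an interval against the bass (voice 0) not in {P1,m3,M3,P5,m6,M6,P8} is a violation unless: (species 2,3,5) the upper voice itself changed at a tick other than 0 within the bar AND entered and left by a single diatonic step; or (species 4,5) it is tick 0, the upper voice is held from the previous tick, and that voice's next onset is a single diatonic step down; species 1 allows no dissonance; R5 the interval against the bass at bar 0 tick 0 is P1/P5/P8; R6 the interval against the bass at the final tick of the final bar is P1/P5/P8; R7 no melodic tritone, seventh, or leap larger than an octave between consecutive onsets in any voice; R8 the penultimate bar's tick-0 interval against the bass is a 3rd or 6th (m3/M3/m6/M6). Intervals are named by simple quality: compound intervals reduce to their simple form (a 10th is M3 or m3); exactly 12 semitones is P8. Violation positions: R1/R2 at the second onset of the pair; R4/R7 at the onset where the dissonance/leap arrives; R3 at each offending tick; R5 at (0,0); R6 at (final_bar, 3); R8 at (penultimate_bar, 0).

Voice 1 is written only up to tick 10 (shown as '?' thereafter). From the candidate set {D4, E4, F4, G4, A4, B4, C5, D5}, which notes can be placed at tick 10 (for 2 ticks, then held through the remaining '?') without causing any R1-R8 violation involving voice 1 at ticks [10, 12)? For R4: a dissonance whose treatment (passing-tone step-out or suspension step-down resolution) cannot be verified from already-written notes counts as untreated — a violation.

D4: legal
E4: violates R4
F4: legal
G4: legal
A4: legal
B4: legal
C5: violates R4
D5: legal

{A4, B4, D4, D5, F4, G4}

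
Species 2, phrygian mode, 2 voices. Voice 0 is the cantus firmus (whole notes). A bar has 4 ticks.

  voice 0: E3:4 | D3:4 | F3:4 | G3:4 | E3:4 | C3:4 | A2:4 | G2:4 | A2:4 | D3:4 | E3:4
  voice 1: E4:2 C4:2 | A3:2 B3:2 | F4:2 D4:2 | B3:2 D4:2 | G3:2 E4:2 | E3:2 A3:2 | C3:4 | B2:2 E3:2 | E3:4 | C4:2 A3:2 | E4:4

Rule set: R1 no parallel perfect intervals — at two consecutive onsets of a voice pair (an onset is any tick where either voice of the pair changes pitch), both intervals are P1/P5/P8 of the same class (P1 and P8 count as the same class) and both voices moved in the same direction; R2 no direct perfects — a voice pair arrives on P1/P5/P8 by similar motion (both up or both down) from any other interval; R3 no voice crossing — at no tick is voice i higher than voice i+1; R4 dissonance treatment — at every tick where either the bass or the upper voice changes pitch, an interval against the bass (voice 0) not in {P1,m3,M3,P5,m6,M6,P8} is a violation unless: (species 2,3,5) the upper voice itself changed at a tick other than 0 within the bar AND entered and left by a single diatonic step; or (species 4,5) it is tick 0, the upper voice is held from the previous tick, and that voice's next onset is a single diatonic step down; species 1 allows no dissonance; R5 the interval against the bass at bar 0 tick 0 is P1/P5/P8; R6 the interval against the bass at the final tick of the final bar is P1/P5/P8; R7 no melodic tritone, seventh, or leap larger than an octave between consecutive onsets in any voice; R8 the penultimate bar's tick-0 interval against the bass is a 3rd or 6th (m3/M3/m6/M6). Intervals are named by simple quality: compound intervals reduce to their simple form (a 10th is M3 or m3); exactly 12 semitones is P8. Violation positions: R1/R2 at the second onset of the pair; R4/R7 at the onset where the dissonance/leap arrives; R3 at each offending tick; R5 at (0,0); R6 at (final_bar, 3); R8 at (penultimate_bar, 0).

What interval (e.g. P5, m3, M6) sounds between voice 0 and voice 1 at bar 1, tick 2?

voice 0=D3 voice 1=B3 -> M6

M6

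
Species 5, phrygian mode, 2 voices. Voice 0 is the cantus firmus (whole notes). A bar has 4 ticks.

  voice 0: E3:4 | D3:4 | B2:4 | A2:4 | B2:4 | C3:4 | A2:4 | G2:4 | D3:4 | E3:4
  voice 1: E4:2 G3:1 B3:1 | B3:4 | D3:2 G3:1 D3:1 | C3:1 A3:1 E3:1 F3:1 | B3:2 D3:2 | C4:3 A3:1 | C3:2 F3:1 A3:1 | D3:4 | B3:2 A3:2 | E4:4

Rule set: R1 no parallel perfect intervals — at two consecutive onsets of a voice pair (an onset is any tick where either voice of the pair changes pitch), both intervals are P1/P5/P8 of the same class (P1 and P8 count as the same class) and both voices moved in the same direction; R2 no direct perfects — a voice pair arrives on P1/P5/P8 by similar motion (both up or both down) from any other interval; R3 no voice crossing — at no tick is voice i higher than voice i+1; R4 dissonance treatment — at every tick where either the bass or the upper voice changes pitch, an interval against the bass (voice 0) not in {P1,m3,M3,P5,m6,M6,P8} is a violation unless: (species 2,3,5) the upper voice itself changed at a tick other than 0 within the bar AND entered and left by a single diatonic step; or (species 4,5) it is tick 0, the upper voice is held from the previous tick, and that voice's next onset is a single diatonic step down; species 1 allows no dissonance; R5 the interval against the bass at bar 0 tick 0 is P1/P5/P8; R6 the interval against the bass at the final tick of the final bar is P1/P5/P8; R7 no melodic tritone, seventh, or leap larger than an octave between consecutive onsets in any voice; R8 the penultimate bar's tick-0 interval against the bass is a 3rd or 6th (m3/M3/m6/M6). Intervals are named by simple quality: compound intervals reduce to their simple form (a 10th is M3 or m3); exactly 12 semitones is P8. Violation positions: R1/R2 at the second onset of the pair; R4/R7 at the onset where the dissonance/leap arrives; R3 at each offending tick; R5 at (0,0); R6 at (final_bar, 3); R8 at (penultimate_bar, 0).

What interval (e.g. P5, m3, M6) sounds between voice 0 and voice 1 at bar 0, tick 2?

voice 0=E3 voice 1=G3 -> m3

m3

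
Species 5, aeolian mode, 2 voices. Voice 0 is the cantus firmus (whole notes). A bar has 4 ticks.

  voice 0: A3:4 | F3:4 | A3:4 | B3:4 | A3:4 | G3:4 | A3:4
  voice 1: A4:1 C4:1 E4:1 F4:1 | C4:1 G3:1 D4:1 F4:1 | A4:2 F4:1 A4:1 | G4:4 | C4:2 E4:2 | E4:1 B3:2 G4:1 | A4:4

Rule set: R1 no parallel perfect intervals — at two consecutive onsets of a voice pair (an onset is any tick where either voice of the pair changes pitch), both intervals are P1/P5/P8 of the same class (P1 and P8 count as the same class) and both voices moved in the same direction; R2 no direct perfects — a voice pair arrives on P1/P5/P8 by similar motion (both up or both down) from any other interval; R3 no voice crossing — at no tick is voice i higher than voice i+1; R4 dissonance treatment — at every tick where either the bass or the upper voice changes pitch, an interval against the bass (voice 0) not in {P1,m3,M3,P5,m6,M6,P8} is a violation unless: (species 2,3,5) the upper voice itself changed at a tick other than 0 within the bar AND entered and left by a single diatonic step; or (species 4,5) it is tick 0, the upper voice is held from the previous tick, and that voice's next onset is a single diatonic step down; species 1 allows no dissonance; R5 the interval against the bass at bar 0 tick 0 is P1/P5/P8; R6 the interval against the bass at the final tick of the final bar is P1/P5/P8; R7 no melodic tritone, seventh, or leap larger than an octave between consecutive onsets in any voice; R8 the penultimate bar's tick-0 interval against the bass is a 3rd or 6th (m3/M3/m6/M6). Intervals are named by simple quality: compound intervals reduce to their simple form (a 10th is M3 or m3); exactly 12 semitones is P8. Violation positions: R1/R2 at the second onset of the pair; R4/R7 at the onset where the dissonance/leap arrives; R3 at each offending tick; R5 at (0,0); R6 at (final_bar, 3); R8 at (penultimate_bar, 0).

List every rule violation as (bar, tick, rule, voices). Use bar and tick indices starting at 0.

bar 0: v0=A3 v1=A4 downbeat P8
bar 1: v0=F3 v1=C4 downbeat P5
bar 2: v0=A3 v1=A4 downbeat P8
bar 3: v0=B3 v1=G4 downbeat m6
bar 4: v0=A3 v1=C4 downbeat m3
bar 5: v0=G3 v1=E4 downbeat M6
bar 6: v0=A3 v1=A4 downbeat P8
  -> R2 @ bar 1 tick 0 v(0, 1): A3/F4 m6 -> F3/C4 P5 similar
  -> R4 @ bar 1 tick 1 v(0, 1): F3/G3 M2 untreated
  -> R1 @ bar 2 tick 0 v(0, 1): F3/F4 P8 -> A3/A4 P8 similar
  -> R1 @ bar 6 tick 0 v(0, 1): G3/G4 P8 -> A3/A4 P8 similar

(1, 0, R2, (0, 1))
(1, 1, R4, (0, 1))
(2, 0, R1, (0, 1))
(6, 0, R1, (0, 1))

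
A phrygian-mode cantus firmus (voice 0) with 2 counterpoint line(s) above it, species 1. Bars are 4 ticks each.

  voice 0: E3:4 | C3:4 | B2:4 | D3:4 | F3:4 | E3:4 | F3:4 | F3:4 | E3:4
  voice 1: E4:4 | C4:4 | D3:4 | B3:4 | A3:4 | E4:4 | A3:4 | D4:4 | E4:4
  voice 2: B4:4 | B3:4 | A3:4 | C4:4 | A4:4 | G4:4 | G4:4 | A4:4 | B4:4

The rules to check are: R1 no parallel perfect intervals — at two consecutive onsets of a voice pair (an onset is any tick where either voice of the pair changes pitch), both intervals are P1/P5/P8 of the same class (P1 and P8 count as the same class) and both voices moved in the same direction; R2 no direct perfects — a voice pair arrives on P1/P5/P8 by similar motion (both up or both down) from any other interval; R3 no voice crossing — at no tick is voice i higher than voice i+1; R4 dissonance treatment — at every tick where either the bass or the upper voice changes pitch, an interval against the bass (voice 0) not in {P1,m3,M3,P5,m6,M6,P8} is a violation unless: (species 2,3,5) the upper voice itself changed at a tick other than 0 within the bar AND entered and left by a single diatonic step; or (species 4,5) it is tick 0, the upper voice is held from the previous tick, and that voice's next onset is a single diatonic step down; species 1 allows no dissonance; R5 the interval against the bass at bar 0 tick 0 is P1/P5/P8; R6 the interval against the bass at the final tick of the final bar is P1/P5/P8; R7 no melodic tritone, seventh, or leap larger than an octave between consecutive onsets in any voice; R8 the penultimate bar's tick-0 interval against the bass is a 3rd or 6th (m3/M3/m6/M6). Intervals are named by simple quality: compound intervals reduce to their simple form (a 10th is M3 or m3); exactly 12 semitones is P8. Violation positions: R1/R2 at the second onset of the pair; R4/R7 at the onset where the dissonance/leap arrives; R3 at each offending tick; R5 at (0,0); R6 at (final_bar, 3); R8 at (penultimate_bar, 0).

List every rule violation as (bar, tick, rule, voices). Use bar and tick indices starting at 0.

(1, 0, R1, (0, 1))
(1, 0, R3, (1, 2))
(1, 0, R4, (0, 2))
(1, 1, R3, (1, 2))
(1, 2, R3, (1, 2))
(1, 3, R3, (1, 2))
(2, 0, R2, (1, 2))
(2, 0, R4, (0, 2))
(2, 0, R7, (1,))
(3, 0, R4, (0, 2))
(6, 0, R4, (0, 2))
(7, 0, R2, (1, 2))
(8, 0, R1, (1, 2))

bar 0: v0=E3 v1=E4 v2=B4 downbeat P5
bar 1: v0=C3 v1=C4 v2=B3 downbeat M7
bar 2: v0=B2 v1=D3 v2=A3 downbeat m7
bar 3: v0=D3 v1=B3 v2=C4 downbeat m7
bar 4: v0=F3 v1=A3 v2=A4 downbeat M3
bar 5: v0=E3 v1=E4 v2=G4 downbeat m3
bar 6: v0=F3 v1=A3 v2=G4 downbeat M2
bar 7: v0=F3 v1=D4 v2=A4 downbeat M3
bar 8: v0=E3 v1=E4 v2=B4 downbeat P5
  -> R1 @ bar 1 tick 0 v(0, 1): E3/E4 P8 -> C3/C4 P8 similar
  -> R3 @ bar 1 tick 0 v(1, 2): C4 above B3
  -> R4 @ bar 1 tick 0 v(0, 2): C3/B3 M7 untreated
  -> R3 @ bar 1 tick 1 v(1, 2): C4 above B3
  -> R3 @ bar 1 tick 2 v(1, 2): C4 above B3
  -> R3 @ bar 1 tick 3 v(1, 2): C4 above B3
  -> R2 @ bar 2 tick 0 v(1, 2): C4/B3 m2 -> D3/A3 P5 similar
  -> R4 @ bar 2 tick 0 v(0, 2): B2/A3 m7 untreated
  -> R7 @ bar 2 tick 0 v(1,): C4->D3 leap 10st
  -> R4 @ bar 3 tick 0 v(0, 2): D3/C4 m7 untreated
  -> R4 @ bar 6 tick 0 v(0, 2): F3/G4 M2 untreated
  -> R2 @ bar 7 tick 0 v(1, 2): A3/G4 m7 -> D4/A4 P5 similar
  -> R1 @ bar 8 tick 0 v(1, 2): D4/A4 P5 -> E4/B4 P5 similar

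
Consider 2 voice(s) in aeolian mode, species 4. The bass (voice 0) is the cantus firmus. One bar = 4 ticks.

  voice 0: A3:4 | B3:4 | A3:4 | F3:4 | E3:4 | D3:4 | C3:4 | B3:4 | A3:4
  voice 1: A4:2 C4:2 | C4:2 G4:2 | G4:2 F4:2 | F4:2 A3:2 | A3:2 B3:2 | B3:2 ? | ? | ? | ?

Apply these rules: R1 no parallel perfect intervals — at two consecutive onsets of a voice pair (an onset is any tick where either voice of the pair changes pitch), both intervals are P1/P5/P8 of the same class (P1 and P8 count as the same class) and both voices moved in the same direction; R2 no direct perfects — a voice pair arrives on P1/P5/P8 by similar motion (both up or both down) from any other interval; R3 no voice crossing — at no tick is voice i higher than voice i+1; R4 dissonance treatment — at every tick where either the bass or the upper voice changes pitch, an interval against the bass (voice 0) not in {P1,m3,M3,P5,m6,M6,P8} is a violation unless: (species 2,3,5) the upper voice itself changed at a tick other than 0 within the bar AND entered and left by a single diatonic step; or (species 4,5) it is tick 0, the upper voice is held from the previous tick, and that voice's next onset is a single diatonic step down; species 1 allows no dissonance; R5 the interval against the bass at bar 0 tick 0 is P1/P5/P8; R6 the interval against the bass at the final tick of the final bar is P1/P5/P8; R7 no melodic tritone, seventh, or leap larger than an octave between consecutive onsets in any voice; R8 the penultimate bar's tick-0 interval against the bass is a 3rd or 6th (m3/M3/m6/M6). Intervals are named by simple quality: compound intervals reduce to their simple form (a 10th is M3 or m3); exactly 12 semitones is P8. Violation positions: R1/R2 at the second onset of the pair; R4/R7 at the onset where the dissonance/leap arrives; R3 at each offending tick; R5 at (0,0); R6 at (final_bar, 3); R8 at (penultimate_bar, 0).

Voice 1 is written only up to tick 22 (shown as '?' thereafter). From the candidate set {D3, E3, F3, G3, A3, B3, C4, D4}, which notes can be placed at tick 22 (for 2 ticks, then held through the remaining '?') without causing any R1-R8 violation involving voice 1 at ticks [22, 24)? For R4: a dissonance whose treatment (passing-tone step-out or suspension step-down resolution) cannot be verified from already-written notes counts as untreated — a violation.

{A3, B3, D3, D4}

D3: legal
E3: violates R4
F3: violates R7
G3: violates R4
A3: legal
B3: legal
C4: violates R4
D4: legal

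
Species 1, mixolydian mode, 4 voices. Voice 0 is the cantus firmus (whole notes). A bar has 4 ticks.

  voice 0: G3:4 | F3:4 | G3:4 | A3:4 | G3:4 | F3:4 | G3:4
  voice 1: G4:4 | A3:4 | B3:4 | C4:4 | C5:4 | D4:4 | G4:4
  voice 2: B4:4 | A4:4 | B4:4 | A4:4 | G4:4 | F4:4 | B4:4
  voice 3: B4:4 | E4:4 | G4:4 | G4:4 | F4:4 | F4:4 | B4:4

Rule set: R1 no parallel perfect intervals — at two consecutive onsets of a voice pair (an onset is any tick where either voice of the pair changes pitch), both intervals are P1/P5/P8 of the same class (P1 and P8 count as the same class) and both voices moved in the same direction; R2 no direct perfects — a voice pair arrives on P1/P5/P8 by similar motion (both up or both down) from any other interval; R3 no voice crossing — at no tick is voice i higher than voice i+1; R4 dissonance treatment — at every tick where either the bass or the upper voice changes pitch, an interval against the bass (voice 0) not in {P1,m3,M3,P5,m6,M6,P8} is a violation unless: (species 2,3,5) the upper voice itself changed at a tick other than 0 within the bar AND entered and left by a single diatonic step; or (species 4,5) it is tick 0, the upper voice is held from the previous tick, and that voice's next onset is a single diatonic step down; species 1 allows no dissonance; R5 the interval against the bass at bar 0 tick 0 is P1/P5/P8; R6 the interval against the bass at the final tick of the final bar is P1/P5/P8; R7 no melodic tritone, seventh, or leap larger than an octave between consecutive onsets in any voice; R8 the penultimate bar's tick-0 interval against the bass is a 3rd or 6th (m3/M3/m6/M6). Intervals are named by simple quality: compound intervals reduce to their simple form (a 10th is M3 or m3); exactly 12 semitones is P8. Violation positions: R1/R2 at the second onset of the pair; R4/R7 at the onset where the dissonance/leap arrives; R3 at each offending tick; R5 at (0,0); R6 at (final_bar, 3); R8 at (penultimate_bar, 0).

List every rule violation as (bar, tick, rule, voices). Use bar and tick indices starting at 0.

bar 0: v0=G3 v1=G4 v2=B4 v3=B4 downbeat M3
bar 1: v0=F3 v1=A3 v2=A4 v3=E4 downbeat M7
bar 2: v0=G3 v1=B3 v2=B4 v3=G4 downbeat P8
bar 3: v0=A3 v1=C4 v2=A4 v3=G4 downbeat m7
bar 4: v0=G3 v1=C5 v2=G4 v3=F4 downbeat m7
bar 5: v0=F3 v1=D4 v2=F4 v3=F4 downbeat P8
bar 6: v0=G3 v1=G4 v2=B4 v3=B4 downbeat M3
  -> R5 @ bar 0 tick 0 v(0, 2): opens on M3
  -> R5 @ bar 0 tick 0 v(0, 3): opens on M3
  -> R2 @ bar 1 tick 0 v(1, 2): G4/B4 M3 -> A3/A4 P8 similar
  -> R2 @ bar 1 tick 0 v(1, 3): G4/B4 M3 -> A3/E4 P5 similar
  -> R3 @ bar 1 tick 0 v(2, 3): A4 above E4
  -> R4 @ bar 1 tick 0 v(0, 3): F3/E4 M7 untreated
  -> R7 @ bar 1 tick 0 v(1,): G4->A3 leap 10st
  -> R3 @ bar 1 tick 1 v(2, 3): A4 above E4
  -> R3 @ bar 1 tick 2 v(2, 3): A4 above E4
  -> R3 @ bar 1 tick 3 v(2, 3): A4 above E4
  -> R1 @ bar 2 tick 0 v(1, 2): A3/A4 P8 -> B3/B4 P8 similar
  -> R2 @ bar 2 tick 0 v(0, 3): F3/E4 M7 -> G3/G4 P8 similar
  -> R3 @ bar 2 tick 0 v(2, 3): B4 above G4
  -> R3 @ bar 2 tick 1 v(2, 3): B4 above G4
  -> R3 @ bar 2 tick 2 v(2, 3): B4 above G4
  -> R3 @ bar 2 tick 3 v(2, 3): B4 above G4
  -> R3 @ bar 3 tick 0 v(2, 3): A4 above G4
  -> R4 @ bar 3 tick 0 v(0, 3): A3/G4 m7 untreated
  -> R3 @ bar 3 tick 1 v(2, 3): A4 above G4
  -> R3 @ bar 3 tick 2 v(2, 3): A4 above G4
  -> R3 @ bar 3 tick 3 v(2, 3): A4 above G4
  -> R1 @ bar 4 tick 0 v(0, 2): A3/A4 P8 -> G3/G4 P8 similar
  -> R3 @ bar 4 tick 0 v(1, 2): C5 above G4
  -> R3 @ bar 4 tick 0 v(2, 3): G4 above F4
  -> R4 @ bar 4 tick 0 v(0, 1): G3/C5 P4 untreated
  -> R4 @ bar 4 tick 0 v(0, 3): G3/F4 m7 untreated
  -> R3 @ bar 4 tick 1 v(1, 2): C5 above G4
  -> R3 @ bar 4 tick 1 v(2, 3): G4 above F4
  -> R3 @ bar 4 tick 2 v(1, 2): C5 above G4
  -> R3 @ bar 4 tick 2 v(2, 3): G4 above F4
  -> R3 @ bar 4 tick 3 v(1, 2): C5 above G4
  -> R3 @ bar 4 tick 3 v(2, 3): G4 above F4
  -> R1 @ bar 5 tick 0 v(0, 2): G3/G4 P8 -> F3/F4 P8 similar
  -> R7 @ bar 5 tick 0 v(1,): C5->D4 leap 10st
  -> R8 @ bar 5 tick 0 v(0, 2): penult P8 not 3rd/6th
  -> R8 @ bar 5 tick 0 v(0, 3): penult P8 not 3rd/6th
  -> R1 @ bar 6 tick 0 v(2, 3): F4/F4 P1 -> B4/B4 P1 similar
  -> R2 @ bar 6 tick 0 v(0, 1): F3/D4 M6 -> G3/G4 P8 similar
  -> R7 @ bar 6 tick 0 v(2,): F4->B4 leap 6st
  -> R7 @ bar 6 tick 0 v(3,): F4->B4 leap 6st
  -> R6 @ bar 6 tick 3 v(0, 2): closes on M3
  -> R6 @ bar 6 tick 3 v(0, 3): closes on M3

(0, 0, R5, (0, 2))
(0, 0, R5, (0, 3))
(1, 0, R2, (1, 2))
(1, 0, R2, (1, 3))
(1, 0, R3, (2, 3))
(1, 0, R4, (0, 3))
(1, 0, R7, (1,))
(1, 1, R3, (2, 3))
(1, 2, R3, (2, 3))
(1, 3, R3, (2, 3))
(2, 0, R1, (1, 2))
(2, 0, R2, (0, 3))
(2, 0, R3, (2, 3))
(2, 1, R3, (2, 3))
(2, 2, R3, (2, 3))
(2, 3, R3, (2, 3))
(3, 0, R3, (2, 3))
(3, 0, R4, (0, 3))
(3, 1, R3, (2, 3))
(3, 2, R3, (2, 3))
(3, 3, R3, (2, 3))
(4, 0, R1, (0, 2))
(4, 0, R3, (1, 2))
(4, 0, R3, (2, 3))
(4, 0, R4, (0, 1))
(4, 0, R4, (0, 3))
(4, 1, R3, (1, 2))
(4, 1, R3, (2, 3))
(4, 2, R3, (1, 2))
(4, 2, R3, (2, 3))
(4, 3, R3, (1, 2))
(4, 3, R3, (2, 3))
(5, 0, R1, (0, 2))
(5, 0, R7, (1,))
(5, 0, R8, (0, 2))
(5, 0, R8, (0, 3))
(6, 0, R1, (2, 3))
(6, 0, R2, (0, 1))
(6, 0, R7, (2,))
(6, 0, R7, (3,))
(6, 3, R6, (0, 2))
(6, 3, R6, (0, 3))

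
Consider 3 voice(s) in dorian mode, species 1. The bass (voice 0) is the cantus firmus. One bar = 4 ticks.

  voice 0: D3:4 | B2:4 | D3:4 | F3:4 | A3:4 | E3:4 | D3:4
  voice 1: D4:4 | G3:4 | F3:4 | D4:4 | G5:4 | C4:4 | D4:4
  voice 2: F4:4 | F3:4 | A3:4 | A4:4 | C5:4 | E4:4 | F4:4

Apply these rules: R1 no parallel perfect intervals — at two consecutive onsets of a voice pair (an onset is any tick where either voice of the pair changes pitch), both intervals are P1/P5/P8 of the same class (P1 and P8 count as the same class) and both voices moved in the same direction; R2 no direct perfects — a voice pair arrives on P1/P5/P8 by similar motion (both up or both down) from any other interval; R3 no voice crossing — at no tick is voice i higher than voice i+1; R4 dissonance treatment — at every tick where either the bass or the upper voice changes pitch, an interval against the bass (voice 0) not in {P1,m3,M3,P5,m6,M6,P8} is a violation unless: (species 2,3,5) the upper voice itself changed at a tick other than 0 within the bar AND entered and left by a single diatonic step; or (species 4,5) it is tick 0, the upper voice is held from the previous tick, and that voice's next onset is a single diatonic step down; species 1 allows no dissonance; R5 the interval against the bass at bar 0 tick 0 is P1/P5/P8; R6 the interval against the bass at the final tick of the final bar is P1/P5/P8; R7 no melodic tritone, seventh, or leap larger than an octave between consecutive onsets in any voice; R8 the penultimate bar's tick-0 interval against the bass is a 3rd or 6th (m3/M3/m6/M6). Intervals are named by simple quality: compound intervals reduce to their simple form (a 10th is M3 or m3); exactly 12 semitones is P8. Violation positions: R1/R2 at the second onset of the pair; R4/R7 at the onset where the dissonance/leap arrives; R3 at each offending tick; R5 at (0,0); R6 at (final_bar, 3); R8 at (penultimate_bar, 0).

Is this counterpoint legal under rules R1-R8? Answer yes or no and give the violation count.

No (19 violations)

bar 0: v0=D3 v1=D4 v2=F4 (m3)
bar 1: v0=B2 v1=G3 v2=F3 (TT)
bar 2: v0=D3 v1=F3 v2=A3 (P5)
bar 3: v0=F3 v1=D4 v2=A4 (M3)
bar 4: v0=A3 v1=G5 v2=C5 (m3)
bar 5: v0=E3 v1=C4 v2=E4 (P8)
bar 6: v0=D3 v1=D4 v2=F4 (m3)
  R5 @ bar0.0: opens on m3
  R3 @ bar1.0: G3 above F3
  R4 @ bar1.0: B2/F3 TT untreated
  R3 @ bar1.1: G3 above F3
  R3 @ bar1.2: G3 above F3
  R3 @ bar1.3: G3 above F3
  R2 @ bar2.0: B2/F3 TT -> D3/A3 P5 similar
  R2 @ bar3.0: F3/A3 M3 -> D4/A4 P5 similar
  R1 @ bar4.0: D4/A4 P5 -> G5/C5 P5 similar
  R3 @ bar4.0: G5 above C5
  R4 @ bar4.0: A3/G5 m7 untreated
  R7 @ bar4.0: D4->G5 leap 17st
  R3 @ bar4.1: G5 above C5
  R3 @ bar4.2: G5 above C5
  R3 @ bar4.3: G5 above C5
  R2 @ bar5.0: A3/C5 m3 -> E3/E4 P8 similar
  R7 @ bar5.0: G5->C4 leap 19st
  R8 @ bar5.0: penult P8 not 3rd/6th
  R6 @ bar6.3: closes on m3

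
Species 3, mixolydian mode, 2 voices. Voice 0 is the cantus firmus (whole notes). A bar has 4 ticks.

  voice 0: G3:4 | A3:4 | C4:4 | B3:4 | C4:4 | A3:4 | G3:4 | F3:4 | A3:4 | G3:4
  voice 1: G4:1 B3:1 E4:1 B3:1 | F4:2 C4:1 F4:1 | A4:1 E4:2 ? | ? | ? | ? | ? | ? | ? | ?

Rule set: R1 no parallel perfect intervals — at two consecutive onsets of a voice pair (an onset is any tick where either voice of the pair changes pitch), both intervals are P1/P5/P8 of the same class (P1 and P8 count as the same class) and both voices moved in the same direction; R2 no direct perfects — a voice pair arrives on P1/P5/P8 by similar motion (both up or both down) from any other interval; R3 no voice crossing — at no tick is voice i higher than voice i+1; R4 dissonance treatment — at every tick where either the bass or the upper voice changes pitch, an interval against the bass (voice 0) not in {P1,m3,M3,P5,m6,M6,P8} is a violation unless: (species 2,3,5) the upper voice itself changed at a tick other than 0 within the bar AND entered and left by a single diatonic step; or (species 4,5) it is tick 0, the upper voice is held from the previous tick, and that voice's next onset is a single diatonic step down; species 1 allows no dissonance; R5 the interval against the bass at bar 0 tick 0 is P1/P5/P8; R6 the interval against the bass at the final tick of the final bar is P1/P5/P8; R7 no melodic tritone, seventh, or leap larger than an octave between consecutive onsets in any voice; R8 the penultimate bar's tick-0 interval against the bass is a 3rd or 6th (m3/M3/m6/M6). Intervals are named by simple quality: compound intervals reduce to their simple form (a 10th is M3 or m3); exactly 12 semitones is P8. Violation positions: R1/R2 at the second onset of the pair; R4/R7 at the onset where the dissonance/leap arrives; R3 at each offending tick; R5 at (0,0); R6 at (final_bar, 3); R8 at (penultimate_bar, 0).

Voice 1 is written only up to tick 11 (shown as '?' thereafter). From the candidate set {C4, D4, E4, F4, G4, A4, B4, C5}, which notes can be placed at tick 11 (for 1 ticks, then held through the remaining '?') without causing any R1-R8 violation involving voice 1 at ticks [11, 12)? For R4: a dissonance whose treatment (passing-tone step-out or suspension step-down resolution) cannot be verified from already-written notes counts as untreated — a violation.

C4: legal
D4: violates R4
E4: legal
F4: violates R4
G4: legal
A4: legal
B4: violates R4
C5: legal

{A4, C4, C5, E4, G4}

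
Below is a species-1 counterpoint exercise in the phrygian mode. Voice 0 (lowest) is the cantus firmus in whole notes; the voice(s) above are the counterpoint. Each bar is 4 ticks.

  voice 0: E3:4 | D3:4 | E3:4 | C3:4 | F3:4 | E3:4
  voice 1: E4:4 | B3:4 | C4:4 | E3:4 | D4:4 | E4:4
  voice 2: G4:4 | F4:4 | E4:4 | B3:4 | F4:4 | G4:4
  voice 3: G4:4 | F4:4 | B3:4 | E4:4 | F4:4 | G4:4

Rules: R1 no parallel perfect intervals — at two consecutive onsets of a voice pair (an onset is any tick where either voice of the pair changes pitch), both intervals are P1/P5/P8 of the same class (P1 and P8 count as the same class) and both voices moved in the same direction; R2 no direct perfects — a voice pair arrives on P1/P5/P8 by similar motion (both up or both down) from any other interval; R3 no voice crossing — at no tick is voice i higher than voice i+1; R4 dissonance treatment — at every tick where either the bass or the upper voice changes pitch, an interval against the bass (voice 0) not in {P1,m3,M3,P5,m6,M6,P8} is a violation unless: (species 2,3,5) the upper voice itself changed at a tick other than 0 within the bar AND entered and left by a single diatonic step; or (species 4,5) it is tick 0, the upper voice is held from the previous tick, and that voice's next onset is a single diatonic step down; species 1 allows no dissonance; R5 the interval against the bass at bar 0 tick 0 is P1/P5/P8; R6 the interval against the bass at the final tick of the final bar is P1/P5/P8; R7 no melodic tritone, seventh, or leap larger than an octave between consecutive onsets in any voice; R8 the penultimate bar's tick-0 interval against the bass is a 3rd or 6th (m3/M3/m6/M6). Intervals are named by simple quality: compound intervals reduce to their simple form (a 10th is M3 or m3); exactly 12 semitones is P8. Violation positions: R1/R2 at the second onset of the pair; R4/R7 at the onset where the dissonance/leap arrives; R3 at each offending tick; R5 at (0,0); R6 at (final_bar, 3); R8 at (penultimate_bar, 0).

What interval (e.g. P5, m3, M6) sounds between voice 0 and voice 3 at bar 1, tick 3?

m3

voice 0=D3 voice 3=F4 -> m3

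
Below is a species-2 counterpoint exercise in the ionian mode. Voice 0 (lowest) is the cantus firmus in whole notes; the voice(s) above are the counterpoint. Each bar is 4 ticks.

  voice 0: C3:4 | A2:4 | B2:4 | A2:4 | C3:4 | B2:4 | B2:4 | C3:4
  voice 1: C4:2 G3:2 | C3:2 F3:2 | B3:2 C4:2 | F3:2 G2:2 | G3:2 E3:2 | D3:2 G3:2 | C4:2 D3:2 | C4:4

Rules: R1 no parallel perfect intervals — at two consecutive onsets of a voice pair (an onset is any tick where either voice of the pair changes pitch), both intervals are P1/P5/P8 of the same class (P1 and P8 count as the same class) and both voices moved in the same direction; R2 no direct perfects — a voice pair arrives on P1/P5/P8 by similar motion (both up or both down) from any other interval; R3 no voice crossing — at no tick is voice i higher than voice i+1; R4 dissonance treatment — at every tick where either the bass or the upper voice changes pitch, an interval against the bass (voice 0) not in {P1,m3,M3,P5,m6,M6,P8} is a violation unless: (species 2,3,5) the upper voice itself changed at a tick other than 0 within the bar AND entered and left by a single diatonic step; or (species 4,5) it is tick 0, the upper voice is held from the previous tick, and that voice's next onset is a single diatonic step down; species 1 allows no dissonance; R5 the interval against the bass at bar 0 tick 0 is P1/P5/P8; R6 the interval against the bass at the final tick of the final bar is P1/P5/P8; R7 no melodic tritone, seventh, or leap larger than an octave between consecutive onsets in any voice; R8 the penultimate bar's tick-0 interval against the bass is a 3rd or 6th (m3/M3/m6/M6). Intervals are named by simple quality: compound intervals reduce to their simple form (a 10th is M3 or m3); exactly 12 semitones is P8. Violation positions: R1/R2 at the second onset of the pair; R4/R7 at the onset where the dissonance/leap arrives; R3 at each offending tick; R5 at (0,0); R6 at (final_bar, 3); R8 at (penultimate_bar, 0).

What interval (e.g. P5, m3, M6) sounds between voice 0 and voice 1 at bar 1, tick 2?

m6

voice 0=A2 voice 1=F3 -> m6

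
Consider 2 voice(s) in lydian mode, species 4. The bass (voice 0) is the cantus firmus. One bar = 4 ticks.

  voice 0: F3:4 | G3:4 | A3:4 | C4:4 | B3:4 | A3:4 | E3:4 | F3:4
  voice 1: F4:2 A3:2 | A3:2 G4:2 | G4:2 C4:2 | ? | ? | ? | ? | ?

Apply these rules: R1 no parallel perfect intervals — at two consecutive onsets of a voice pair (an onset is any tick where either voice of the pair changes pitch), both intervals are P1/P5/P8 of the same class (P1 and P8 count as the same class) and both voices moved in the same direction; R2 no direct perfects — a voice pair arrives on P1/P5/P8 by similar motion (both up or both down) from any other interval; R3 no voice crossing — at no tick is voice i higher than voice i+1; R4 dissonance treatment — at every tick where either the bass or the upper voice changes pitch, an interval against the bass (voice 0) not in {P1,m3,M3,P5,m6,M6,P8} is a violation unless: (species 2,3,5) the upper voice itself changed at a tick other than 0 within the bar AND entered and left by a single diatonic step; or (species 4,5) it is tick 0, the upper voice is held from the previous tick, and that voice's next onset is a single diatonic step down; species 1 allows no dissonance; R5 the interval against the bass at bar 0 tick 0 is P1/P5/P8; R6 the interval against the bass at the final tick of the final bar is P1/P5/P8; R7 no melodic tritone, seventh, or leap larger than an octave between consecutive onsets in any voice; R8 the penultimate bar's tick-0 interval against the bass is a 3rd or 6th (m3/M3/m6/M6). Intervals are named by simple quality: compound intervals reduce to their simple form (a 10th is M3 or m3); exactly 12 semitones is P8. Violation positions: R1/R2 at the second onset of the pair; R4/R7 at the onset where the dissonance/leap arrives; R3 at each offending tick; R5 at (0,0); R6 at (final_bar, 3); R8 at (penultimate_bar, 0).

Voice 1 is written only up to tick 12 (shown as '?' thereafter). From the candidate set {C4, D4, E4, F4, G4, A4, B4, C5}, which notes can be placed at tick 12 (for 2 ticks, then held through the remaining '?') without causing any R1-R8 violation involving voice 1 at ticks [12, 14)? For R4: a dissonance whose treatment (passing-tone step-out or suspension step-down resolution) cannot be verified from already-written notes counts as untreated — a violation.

{A4, C4, E4}

C4: legal
D4: violates R4
E4: legal
F4: violates R4
G4: violates R2
A4: legal
B4: violates R4,R7
C5: violates R2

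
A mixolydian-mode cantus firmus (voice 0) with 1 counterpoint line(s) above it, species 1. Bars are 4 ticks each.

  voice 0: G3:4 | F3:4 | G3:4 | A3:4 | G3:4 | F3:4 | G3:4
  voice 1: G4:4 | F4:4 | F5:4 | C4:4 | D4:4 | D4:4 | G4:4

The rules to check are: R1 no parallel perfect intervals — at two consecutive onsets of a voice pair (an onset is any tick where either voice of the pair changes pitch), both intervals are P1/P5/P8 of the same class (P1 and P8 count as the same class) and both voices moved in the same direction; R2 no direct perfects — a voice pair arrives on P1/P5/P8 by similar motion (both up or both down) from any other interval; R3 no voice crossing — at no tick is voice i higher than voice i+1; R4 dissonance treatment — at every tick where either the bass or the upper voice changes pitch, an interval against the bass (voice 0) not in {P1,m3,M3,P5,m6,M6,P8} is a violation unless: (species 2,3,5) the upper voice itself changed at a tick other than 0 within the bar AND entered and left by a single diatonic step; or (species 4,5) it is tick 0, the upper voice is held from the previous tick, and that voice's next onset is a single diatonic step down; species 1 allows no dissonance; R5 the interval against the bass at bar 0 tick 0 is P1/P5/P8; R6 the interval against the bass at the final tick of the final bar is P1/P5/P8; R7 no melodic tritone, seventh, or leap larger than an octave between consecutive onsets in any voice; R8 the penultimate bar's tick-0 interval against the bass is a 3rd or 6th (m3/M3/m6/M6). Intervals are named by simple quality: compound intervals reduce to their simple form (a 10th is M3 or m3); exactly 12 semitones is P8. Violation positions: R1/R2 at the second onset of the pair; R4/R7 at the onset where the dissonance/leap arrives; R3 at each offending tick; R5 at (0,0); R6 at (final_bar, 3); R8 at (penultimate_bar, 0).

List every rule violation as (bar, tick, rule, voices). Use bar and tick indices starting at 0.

(1, 0, R1, (0, 1))
(2, 0, R4, (0, 1))
(3, 0, R7, (1,))
(6, 0, R2, (0, 1))

bar 0: v0=G3 v1=G4 downbeat P8
bar 1: v0=F3 v1=F4 downbeat P8
bar 2: v0=G3 v1=F5 downbeat m7
bar 3: v0=A3 v1=C4 downbeat m3
bar 4: v0=G3 v1=D4 downbeat P5
bar 5: v0=F3 v1=D4 downbeat M6
bar 6: v0=G3 v1=G4 downbeat P8
  -> R1 @ bar 1 tick 0 v(0, 1): G3/G4 P8 -> F3/F4 P8 similar
  -> R4 @ bar 2 tick 0 v(0, 1): G3/F5 m7 untreated
  -> R7 @ bar 3 tick 0 v(1,): F5->C4 leap 17st
  -> R2 @ bar 6 tick 0 v(0, 1): F3/D4 M6 -> G3/G4 P8 similar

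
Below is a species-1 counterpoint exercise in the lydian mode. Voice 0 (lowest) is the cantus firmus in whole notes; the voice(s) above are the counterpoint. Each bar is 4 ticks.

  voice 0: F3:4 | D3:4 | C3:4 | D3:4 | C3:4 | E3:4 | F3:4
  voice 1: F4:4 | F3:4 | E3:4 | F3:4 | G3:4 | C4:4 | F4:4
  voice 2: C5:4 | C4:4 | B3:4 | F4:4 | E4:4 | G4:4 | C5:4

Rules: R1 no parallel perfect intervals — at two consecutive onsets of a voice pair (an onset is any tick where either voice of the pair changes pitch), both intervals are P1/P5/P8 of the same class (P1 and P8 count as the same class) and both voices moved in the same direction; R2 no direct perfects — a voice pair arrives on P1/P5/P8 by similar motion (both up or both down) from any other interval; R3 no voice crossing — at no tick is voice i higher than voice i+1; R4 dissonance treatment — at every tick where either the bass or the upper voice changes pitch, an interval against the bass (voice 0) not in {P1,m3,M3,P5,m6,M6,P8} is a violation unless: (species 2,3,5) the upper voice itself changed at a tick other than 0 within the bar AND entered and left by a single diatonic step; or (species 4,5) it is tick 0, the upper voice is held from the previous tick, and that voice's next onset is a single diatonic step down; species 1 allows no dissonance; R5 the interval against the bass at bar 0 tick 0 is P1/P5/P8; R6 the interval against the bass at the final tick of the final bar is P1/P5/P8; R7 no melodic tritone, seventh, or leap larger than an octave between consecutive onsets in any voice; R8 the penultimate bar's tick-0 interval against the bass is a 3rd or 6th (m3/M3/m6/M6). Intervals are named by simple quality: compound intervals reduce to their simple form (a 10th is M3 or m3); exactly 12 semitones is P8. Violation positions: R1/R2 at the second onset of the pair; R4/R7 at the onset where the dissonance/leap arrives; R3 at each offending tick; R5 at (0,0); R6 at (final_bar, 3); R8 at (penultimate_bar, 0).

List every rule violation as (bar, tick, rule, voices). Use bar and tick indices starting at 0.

(1, 0, R1, (1, 2))
(1, 0, R4, (0, 2))
(2, 0, R1, (1, 2))
(2, 0, R4, (0, 2))
(3, 0, R2, (1, 2))
(3, 0, R7, (2,))
(5, 0, R2, (1, 2))
(6, 0, R1, (1, 2))
(6, 0, R2, (0, 1))
(6, 0, R2, (0, 2))

bar 0: v0=F3 v1=F4 v2=C5 downbeat P5
bar 1: v0=D3 v1=F3 v2=C4 downbeat m7
bar 2: v0=C3 v1=E3 v2=B3 downbeat M7
bar 3: v0=D3 v1=F3 v2=F4 downbeat m3
bar 4: v0=C3 v1=G3 v2=E4 downbeat M3
bar 5: v0=E3 v1=C4 v2=G4 downbeat m3
bar 6: v0=F3 v1=F4 v2=C5 downbeat P5
  -> R1 @ bar 1 tick 0 v(1, 2): F4/C5 P5 -> F3/C4 P5 similar
  -> R4 @ bar 1 tick 0 v(0, 2): D3/C4 m7 untreated
  -> R1 @ bar 2 tick 0 v(1, 2): F3/C4 P5 -> E3/B3 P5 similar
  -> R4 @ bar 2 tick 0 v(0, 2): C3/B3 M7 untreated
  -> R2 @ bar 3 tick 0 v(1, 2): E3/B3 P5 -> F3/F4 P8 similar
  -> R7 @ bar 3 tick 0 v(2,): B3->F4 leap 6st
  -> R2 @ bar 5 tick 0 v(1, 2): G3/E4 M6 -> C4/G4 P5 similar
  -> R1 @ bar 6 tick 0 v(1, 2): C4/G4 P5 -> F4/C5 P5 similar
  -> R2 @ bar 6 tick 0 v(0, 1): E3/C4 m6 -> F3/F4 P8 similar
  -> R2 @ bar 6 tick 0 v(0, 2): E3/G4 m3 -> F3/C5 P5 similar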